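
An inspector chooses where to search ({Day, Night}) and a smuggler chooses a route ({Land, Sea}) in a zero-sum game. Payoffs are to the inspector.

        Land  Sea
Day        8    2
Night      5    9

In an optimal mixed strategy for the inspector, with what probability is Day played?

Row minima: Day → 2, Night → 5; maximin = 5.
Column maxima: Land → 8, Sea → 9; minimax = 8.
5 ≠ 8, so there is no saddle point; optimal play is mixed.
Let the inspector play Day with probability p. Expected payoff against Land: 8p + 5(1−p) = 3p + 5; against Sea: 2p + 9(1−p) = −7p + 9.
Setting these equal: 3p + 5 = −7p + 9 ⇒ 10p = 4 ⇒ p = 2/5, and the value is (3)·(2/5) + 5 = 31/5.
For the smuggler: with q = P(Land), equating Day's and Night's payoffs gives 6q + 2 = −4q + 9 ⇒ q = 7/10.

2/5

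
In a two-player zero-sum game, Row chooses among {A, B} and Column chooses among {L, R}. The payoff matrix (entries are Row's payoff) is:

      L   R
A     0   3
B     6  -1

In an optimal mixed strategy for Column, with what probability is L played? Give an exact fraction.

Row minima: A → 0, B → -1; maximin = 0.
Column maxima: L → 6, R → 3; minimax = 3.
0 ≠ 3, so there is no saddle point; optimal play is mixed.
Let Row play A with probability p. Expected payoff against L: 0p + 6(1−p) = −6p + 6; against R: 3p + (-1)(1−p) = 4p − 1.
Setting these equal: −6p + 6 = 4p − 1 ⇒ −10p = -7 ⇒ p = 7/10, and the value is (-6)·(7/10) + 6 = 9/5.
For Column: with q = P(L), equating A's and B's payoffs gives −3q + 3 = 7q − 1 ⇒ q = 2/5.

2/5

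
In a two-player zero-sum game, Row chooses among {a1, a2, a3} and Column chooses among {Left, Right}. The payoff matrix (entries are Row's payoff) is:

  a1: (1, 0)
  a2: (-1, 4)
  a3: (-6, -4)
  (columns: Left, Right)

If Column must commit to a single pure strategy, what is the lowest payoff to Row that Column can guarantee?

Column maxima: Left → 1, Right → 4.
The smallest of these is 1.

1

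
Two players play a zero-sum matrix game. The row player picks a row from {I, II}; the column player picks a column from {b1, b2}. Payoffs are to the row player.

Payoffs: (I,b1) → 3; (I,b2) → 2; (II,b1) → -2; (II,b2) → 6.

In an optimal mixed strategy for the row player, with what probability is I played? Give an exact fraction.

Row minima: I → 2, II → -2; maximin = 2.
Column maxima: b1 → 3, b2 → 6; minimax = 3.
2 ≠ 3, so there is no saddle point; optimal play is mixed.
Let the row player play I with probability p. Expected payoff against b1: 3p + (-2)(1−p) = 5p − 2; against b2: 2p + 6(1−p) = −4p + 6.
Setting these equal: 5p − 2 = −4p + 6 ⇒ 9p = 8 ⇒ p = 8/9, and the value is (5)·(8/9) − 2 = 22/9.
For the column player: with q = P(b1), equating I's and II's payoffs gives q + 2 = −8q + 6 ⇒ q = 4/9.

8/9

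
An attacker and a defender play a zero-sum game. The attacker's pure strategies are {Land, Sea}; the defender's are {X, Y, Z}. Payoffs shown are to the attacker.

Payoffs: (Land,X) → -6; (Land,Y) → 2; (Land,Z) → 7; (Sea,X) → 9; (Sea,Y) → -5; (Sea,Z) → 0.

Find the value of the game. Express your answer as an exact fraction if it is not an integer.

Row minima: Land → -6, Sea → -5; maximin = -5.
Column maxima: X → 9, Y → 2, Z → 7; minimax = 2.
-5 ≠ 2, so there is no saddle point; optimal play is mixed.
Z is strictly dominated by Y (it gives the attacker strictly more in every row), so the defender never plays it.
On the remaining 2×2 (Land, Sea vs X, Y):
Let the attacker play Land with probability p. Expected payoff against X: (-6)p + 9(1−p) = −15p + 9; against Y: 2p + (-5)(1−p) = 7p − 5.
Setting these equal: −15p + 9 = 7p − 5 ⇒ −22p = -14 ⇒ p = 7/11, and the value is (-15)·(7/11) + 9 = -6/11.
For the defender: with q = P(X), equating Land's and Sea's payoffs gives −8q + 2 = 14q − 5 ⇒ q = 7/22.

-6/11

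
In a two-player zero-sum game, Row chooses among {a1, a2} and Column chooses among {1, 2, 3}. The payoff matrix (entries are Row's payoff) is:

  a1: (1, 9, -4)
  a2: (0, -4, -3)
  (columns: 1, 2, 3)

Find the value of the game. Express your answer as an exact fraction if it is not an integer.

-43/14

Row minima: a1 → -4, a2 → -4; maximin = -4.
Column maxima: 1 → 1, 2 → 9, 3 → -3; minimax = -3.
-4 ≠ -3, so there is no saddle point; optimal play is mixed.
1 is strictly dominated by 3 (it gives Row strictly more in every row), so Column never plays it.
On the remaining 2×2 (a1, a2 vs 2, 3):
Let Row play a1 with probability p. Expected payoff against 2: 9p + (-4)(1−p) = 13p − 4; against 3: (-4)p + (-3)(1−p) = −p − 3.
Setting these equal: 13p − 4 = −p − 3 ⇒ 14p = 1 ⇒ p = 1/14, and the value is (13)·(1/14) − 4 = -43/14.
For Column: with q = P(2), equating a1's and a2's payoffs gives 13q − 4 = −q − 3 ⇒ q = 1/14.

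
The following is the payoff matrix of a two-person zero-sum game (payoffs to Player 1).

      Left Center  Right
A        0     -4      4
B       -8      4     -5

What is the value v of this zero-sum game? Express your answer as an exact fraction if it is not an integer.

-2

Row minima: A → -4, B → -8; maximin = -4.
Column maxima: Left → 0, Center → 4, Right → 4; minimax = 0.
-4 ≠ 0, so there is no saddle point; optimal play is mixed.
Right is strictly dominated by Left (it gives Player 1 strictly more in every row), so Player 2 never plays it.
On the remaining 2×2 (A, B vs Left, Center):
Let Player 1 play A with probability p. Expected payoff against Left: 0p + (-8)(1−p) = 8p − 8; against Center: (-4)p + 4(1−p) = −8p + 4.
Setting these equal: 8p − 8 = −8p + 4 ⇒ 16p = 12 ⇒ p = 3/4, and the value is (8)·(3/4) − 8 = -2.
For Player 2: with q = P(Left), equating A's and B's payoffs gives 4q − 4 = −12q + 4 ⇒ q = 1/2.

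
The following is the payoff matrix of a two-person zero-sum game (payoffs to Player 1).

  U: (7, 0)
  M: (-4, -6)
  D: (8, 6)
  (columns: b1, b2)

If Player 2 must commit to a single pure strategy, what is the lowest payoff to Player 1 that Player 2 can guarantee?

6

Column maxima: b1 → 8, b2 → 6.
The smallest of these is 6.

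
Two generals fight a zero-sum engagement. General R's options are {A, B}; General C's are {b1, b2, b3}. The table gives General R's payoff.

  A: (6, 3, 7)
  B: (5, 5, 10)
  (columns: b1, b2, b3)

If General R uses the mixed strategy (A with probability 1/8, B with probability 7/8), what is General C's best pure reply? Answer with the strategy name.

b2

If General C plays b1, General R's expected payoff is (1/8)·6 + (7/8)·5 = 41/8.
If General C plays b2, General R's expected payoff is (1/8)·3 + (7/8)·5 = 19/4.
If General C plays b3, General R's expected payoff is (1/8)·7 + (7/8)·10 = 77/8.
General C minimizes General R's payoff; the smallest is 19/4, so the best response is b2.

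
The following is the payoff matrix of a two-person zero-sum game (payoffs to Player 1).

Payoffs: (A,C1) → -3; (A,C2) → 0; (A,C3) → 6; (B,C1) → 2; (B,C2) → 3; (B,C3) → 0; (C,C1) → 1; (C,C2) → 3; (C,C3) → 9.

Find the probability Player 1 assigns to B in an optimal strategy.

4/5

Row minima: A → -3, B → 0, C → 1; maximin = 1.
Column maxima: C1 → 2, C2 → 3, C3 → 9; minimax = 2.
1 ≠ 2, so there is no saddle point; optimal play is mixed.
A is strictly dominated by C, so Player 1 never plays it.
C2 is strictly dominated by C1 (it gives Player 1 strictly more in every row), so Player 2 never plays it.
On the remaining 2×2 (B, C vs C1, C3):
Let Player 1 play B with probability p. Expected payoff against C1: 2p + 1(1−p) = p + 1; against C3: 0p + 9(1−p) = −9p + 9.
Setting these equal: p + 1 = −9p + 9 ⇒ 10p = 8 ⇒ p = 4/5, and the value is (1)·(4/5) + 1 = 9/5.
For Player 2: with q = P(C1), equating B's and C's payoffs gives 2q = −8q + 9 ⇒ q = 9/10.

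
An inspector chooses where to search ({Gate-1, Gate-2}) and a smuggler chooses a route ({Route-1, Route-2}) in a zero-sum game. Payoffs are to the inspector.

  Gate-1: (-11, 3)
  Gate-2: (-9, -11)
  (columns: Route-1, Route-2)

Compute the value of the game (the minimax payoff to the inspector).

Row minima: Gate-1 → -11, Gate-2 → -11; maximin = -11.
Column maxima: Route-1 → -9, Route-2 → 3; minimax = -9.
-11 ≠ -9, so there is no saddle point; optimal play is mixed.
Let the inspector play Gate-1 with probability p. Expected payoff against Route-1: (-11)p + (-9)(1−p) = −2p − 9; against Route-2: 3p + (-11)(1−p) = 14p − 11.
Setting these equal: −2p − 9 = 14p − 11 ⇒ −16p = -2 ⇒ p = 1/8, and the value is (-2)·(1/8) − 9 = -37/4.
For the smuggler: with q = P(Route-1), equating Gate-1's and Gate-2's payoffs gives −14q + 3 = 2q − 11 ⇒ q = 7/8.

-37/4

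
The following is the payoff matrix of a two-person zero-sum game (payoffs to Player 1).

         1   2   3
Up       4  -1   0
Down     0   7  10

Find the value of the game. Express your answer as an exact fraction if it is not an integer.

Row minima: Up → -1, Down → 0; maximin = 0.
Column maxima: 1 → 4, 2 → 7, 3 → 10; minimax = 4.
0 ≠ 4, so there is no saddle point; optimal play is mixed.
3 is strictly dominated by 2 (it gives Player 1 strictly more in every row), so Player 2 never plays it.
On the remaining 2×2 (Up, Down vs 1, 2):
Let Player 1 play Up with probability p. Expected payoff against 1: 4p + 0(1−p) = 4p; against 2: (-1)p + 7(1−p) = −8p + 7.
Setting these equal: 4p = −8p + 7 ⇒ 12p = 7 ⇒ p = 7/12, and the value is (4)·(7/12) = 7/3.
For Player 2: with q = P(1), equating Up's and Down's payoffs gives 5q − 1 = −7q + 7 ⇒ q = 2/3.

7/3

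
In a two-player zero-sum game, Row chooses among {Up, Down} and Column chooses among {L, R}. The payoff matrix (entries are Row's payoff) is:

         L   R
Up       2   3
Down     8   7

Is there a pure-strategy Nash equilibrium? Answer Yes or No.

Row minima: Up → 2, Down → 7; maximin = 7.
Column maxima: L → 8, R → 7; minimax = 7.
maximin = minimax = 7, so a saddle point exists.

Yes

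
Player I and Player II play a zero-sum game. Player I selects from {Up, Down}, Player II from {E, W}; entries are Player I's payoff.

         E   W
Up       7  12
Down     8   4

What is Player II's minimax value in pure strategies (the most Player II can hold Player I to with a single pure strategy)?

8

Column maxima: E → 8, W → 12.
The smallest of these is 8.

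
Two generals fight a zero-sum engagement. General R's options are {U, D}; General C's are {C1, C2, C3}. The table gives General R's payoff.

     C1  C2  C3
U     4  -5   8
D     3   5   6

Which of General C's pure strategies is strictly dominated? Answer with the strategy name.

C1 holds General R's payoff strictly below C3 in every row: 4 < 8, 3 < 6.
So C3 is strictly dominated for General C.

C3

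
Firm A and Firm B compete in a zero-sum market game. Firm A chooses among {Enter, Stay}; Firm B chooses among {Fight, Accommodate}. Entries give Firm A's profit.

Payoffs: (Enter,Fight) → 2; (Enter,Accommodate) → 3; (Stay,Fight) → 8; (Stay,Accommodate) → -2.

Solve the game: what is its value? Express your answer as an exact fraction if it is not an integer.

28/11

Row minima: Enter → 2, Stay → -2; maximin = 2.
Column maxima: Fight → 8, Accommodate → 3; minimax = 3.
2 ≠ 3, so there is no saddle point; optimal play is mixed.
Let Firm A play Enter with probability p. Expected payoff against Fight: 2p + 8(1−p) = −6p + 8; against Accommodate: 3p + (-2)(1−p) = 5p − 2.
Setting these equal: −6p + 8 = 5p − 2 ⇒ −11p = -10 ⇒ p = 10/11, and the value is (-6)·(10/11) + 8 = 28/11.
For Firm B: with q = P(Fight), equating Enter's and Stay's payoffs gives −q + 3 = 10q − 2 ⇒ q = 5/11.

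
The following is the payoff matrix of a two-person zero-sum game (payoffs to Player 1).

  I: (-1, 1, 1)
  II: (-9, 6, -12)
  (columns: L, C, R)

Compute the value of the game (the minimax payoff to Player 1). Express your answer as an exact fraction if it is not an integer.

Row minima: I → -1, II → -12; maximin = -1.
Column maxima: L → -1, C → 6, R → 1; minimax = -1.
Since maximin = minimax = -1, there is a saddle point and the value is -1.

-1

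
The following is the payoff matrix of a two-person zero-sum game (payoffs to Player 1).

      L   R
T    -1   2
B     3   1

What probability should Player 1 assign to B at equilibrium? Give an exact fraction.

3/5

Row minima: T → -1, B → 1; maximin = 1.
Column maxima: L → 3, R → 2; minimax = 2.
1 ≠ 2, so there is no saddle point; optimal play is mixed.
Let Player 1 play T with probability p. Expected payoff against L: (-1)p + 3(1−p) = −4p + 3; against R: 2p + 1(1−p) = p + 1.
Setting these equal: −4p + 3 = p + 1 ⇒ −5p = -2 ⇒ p = 2/5, and the value is (-4)·(2/5) + 3 = 7/5.
For Player 2: with q = P(L), equating T's and B's payoffs gives −3q + 2 = 2q + 1 ⇒ q = 1/5.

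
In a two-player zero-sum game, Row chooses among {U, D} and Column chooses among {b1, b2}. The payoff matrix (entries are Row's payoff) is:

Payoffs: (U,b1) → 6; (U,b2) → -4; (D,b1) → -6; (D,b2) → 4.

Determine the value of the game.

0

Row minima: U → -4, D → -6; maximin = -4.
Column maxima: b1 → 6, b2 → 4; minimax = 4.
-4 ≠ 4, so there is no saddle point; optimal play is mixed.
Let Row play U with probability p. Expected payoff against b1: 6p + (-6)(1−p) = 12p − 6; against b2: (-4)p + 4(1−p) = −8p + 4.
Setting these equal: 12p − 6 = −8p + 4 ⇒ 20p = 10 ⇒ p = 1/2, and the value is (12)·(1/2) − 6 = 0.
For Column: with q = P(b1), equating U's and D's payoffs gives 10q − 4 = −10q + 4 ⇒ q = 2/5.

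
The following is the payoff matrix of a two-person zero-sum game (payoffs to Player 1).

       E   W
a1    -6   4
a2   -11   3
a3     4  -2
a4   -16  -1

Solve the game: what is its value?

Row minima: a1 → -6, a2 → -11, a3 → -2, a4 → -16; maximin = -2.
Column maxima: E → 4, W → 4; minimax = 4.
-2 ≠ 4, so there is no saddle point; optimal play is mixed.
a2 is strictly dominated by a1, so Player 1 never plays it.
a4 is strictly dominated by a1, so Player 1 never plays it.
On the remaining 2×2 (a1, a3 vs E, W):
Let Player 1 play a1 with probability p. Expected payoff against E: (-6)p + 4(1−p) = −10p + 4; against W: 4p + (-2)(1−p) = 6p − 2.
Setting these equal: −10p + 4 = 6p − 2 ⇒ −16p = -6 ⇒ p = 3/8, and the value is (-10)·(3/8) + 4 = 1/4.
For Player 2: with q = P(E), equating a1's and a3's payoffs gives −10q + 4 = 6q − 2 ⇒ q = 3/8.

1/4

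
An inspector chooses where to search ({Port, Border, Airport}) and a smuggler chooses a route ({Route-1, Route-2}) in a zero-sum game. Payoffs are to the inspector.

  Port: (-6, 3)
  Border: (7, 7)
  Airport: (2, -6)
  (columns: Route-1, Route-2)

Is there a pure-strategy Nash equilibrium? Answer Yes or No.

Row minima: Port → -6, Border → 7, Airport → -6; maximin = 7.
Column maxima: Route-1 → 7, Route-2 → 7; minimax = 7.
maximin = minimax = 7, so a saddle point exists.

Yes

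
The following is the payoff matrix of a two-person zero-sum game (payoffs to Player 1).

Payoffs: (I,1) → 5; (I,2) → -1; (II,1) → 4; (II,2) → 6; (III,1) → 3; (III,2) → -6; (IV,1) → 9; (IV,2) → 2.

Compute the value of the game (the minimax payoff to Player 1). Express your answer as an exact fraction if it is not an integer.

46/9

Row minima: I → -1, II → 4, III → -6, IV → 2; maximin = 4.
Column maxima: 1 → 9, 2 → 6; minimax = 6.
4 ≠ 6, so there is no saddle point; optimal play is mixed.
I is strictly dominated by IV, so Player 1 never plays it.
III is strictly dominated by II, so Player 1 never plays it.
On the remaining 2×2 (II, IV vs 1, 2):
Let Player 1 play II with probability p. Expected payoff against 1: 4p + 9(1−p) = −5p + 9; against 2: 6p + 2(1−p) = 4p + 2.
Setting these equal: −5p + 9 = 4p + 2 ⇒ −9p = -7 ⇒ p = 7/9, and the value is (-5)·(7/9) + 9 = 46/9.
For Player 2: with q = P(1), equating II's and IV's payoffs gives −2q + 6 = 7q + 2 ⇒ q = 4/9.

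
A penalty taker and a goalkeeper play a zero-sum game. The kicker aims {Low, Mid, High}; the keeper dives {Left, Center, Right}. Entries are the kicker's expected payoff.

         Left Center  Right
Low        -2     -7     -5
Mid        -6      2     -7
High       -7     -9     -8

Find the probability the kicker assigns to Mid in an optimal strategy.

Row minima: Low → -7, Mid → -7, High → -9; maximin = -7.
Column maxima: Left → -2, Center → 2, Right → -5; minimax = -5.
-7 ≠ -5, so there is no saddle point; optimal play is mixed.
High is strictly dominated by Low, so the kicker never plays it.
Left is strictly dominated by Right (it gives the kicker strictly more in every row), so the keeper never plays it.
On the remaining 2×2 (Low, Mid vs Center, Right):
Let the kicker play Low with probability p. Expected payoff against Center: (-7)p + 2(1−p) = −9p + 2; against Right: (-5)p + (-7)(1−p) = 2p − 7.
Setting these equal: −9p + 2 = 2p − 7 ⇒ −11p = -9 ⇒ p = 9/11, and the value is (-9)·(9/11) + 2 = -59/11.
For the keeper: with q = P(Center), equating Low's and Mid's payoffs gives −2q − 5 = 9q − 7 ⇒ q = 2/11.

2/11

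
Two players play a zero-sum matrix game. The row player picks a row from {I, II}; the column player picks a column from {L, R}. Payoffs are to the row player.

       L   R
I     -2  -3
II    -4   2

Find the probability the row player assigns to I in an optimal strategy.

Row minima: I → -3, II → -4; maximin = -3.
Column maxima: L → -2, R → 2; minimax = -2.
-3 ≠ -2, so there is no saddle point; optimal play is mixed.
Let the row player play I with probability p. Expected payoff against L: (-2)p + (-4)(1−p) = 2p − 4; against R: (-3)p + 2(1−p) = −5p + 2.
Setting these equal: 2p − 4 = −5p + 2 ⇒ 7p = 6 ⇒ p = 6/7, and the value is (2)·(6/7) − 4 = -16/7.
For the column player: with q = P(L), equating I's and II's payoffs gives q − 3 = −6q + 2 ⇒ q = 5/7.

6/7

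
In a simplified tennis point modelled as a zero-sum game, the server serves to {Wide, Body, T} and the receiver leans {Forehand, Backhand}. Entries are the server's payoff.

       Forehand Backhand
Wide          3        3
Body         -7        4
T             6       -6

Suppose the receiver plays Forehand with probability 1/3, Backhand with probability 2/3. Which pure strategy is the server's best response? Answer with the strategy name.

Wide

Expected payoff of Wide: (1/3)·3 + (2/3)·3 = 3.
Expected payoff of Body: (1/3)·(-7) + (2/3)·4 = 1/3.
Expected payoff of T: (1/3)·6 + (2/3)·(-6) = -2.
The largest is 3, so the server's best response is Wide.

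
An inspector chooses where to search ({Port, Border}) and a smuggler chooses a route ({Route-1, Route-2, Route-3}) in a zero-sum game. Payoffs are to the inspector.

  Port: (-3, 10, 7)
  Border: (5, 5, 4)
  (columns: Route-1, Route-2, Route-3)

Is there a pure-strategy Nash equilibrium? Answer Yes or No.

Row minima: Port → -3, Border → 4; maximin = 4.
Column maxima: Route-1 → 5, Route-2 → 10, Route-3 → 7; minimax = 5.
4 ≠ 5, so no pure-strategy equilibrium exists.

No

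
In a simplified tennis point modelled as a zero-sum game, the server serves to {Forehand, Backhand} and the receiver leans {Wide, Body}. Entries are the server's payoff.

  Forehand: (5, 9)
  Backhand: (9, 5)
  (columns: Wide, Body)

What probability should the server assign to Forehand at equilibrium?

Row minima: Forehand → 5, Backhand → 5; maximin = 5.
Column maxima: Wide → 9, Body → 9; minimax = 9.
5 ≠ 9, so there is no saddle point; optimal play is mixed.
Let the server play Forehand with probability p. Expected payoff against Wide: 5p + 9(1−p) = −4p + 9; against Body: 9p + 5(1−p) = 4p + 5.
Setting these equal: −4p + 9 = 4p + 5 ⇒ −8p = -4 ⇒ p = 1/2, and the value is (-4)·(1/2) + 9 = 7.
For the receiver: with q = P(Wide), equating Forehand's and Backhand's payoffs gives −4q + 9 = 4q + 5 ⇒ q = 1/2.

1/2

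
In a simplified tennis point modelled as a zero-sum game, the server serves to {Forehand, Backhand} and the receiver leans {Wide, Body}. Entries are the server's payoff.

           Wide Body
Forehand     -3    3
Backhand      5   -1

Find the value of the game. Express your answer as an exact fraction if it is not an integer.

1

Row minima: Forehand → -3, Backhand → -1; maximin = -1.
Column maxima: Wide → 5, Body → 3; minimax = 3.
-1 ≠ 3, so there is no saddle point; optimal play is mixed.
Let the server play Forehand with probability p. Expected payoff against Wide: (-3)p + 5(1−p) = −8p + 5; against Body: 3p + (-1)(1−p) = 4p − 1.
Setting these equal: −8p + 5 = 4p − 1 ⇒ −12p = -6 ⇒ p = 1/2, and the value is (-8)·(1/2) + 5 = 1.
For the receiver: with q = P(Wide), equating Forehand's and Backhand's payoffs gives −6q + 3 = 6q − 1 ⇒ q = 1/3.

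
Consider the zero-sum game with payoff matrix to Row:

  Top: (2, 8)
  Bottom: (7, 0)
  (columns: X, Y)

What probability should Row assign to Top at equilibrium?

Row minima: Top → 2, Bottom → 0; maximin = 2.
Column maxima: X → 7, Y → 8; minimax = 7.
2 ≠ 7, so there is no saddle point; optimal play is mixed.
Let Row play Top with probability p. Expected payoff against X: 2p + 7(1−p) = −5p + 7; against Y: 8p + 0(1−p) = 8p.
Setting these equal: −5p + 7 = 8p ⇒ −13p = -7 ⇒ p = 7/13, and the value is (-5)·(7/13) + 7 = 56/13.
For Column: with q = P(X), equating Top's and Bottom's payoffs gives −6q + 8 = 7q ⇒ q = 8/13.

7/13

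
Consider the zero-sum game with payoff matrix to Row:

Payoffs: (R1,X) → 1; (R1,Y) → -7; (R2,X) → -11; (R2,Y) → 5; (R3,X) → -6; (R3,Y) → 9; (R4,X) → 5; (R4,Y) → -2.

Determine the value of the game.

Row minima: R1 → -7, R2 → -11, R3 → -6, R4 → -2; maximin = -2.
Column maxima: X → 5, Y → 9; minimax = 5.
-2 ≠ 5, so there is no saddle point; optimal play is mixed.
R1 is strictly dominated by R4, so Row never plays it.
R2 is strictly dominated by R3, so Row never plays it.
On the remaining 2×2 (R3, R4 vs X, Y):
Let Row play R3 with probability p. Expected payoff against X: (-6)p + 5(1−p) = −11p + 5; against Y: 9p + (-2)(1−p) = 11p − 2.
Setting these equal: −11p + 5 = 11p − 2 ⇒ −22p = -7 ⇒ p = 7/22, and the value is (-11)·(7/22) + 5 = 3/2.
For Column: with q = P(X), equating R3's and R4's payoffs gives −15q + 9 = 7q − 2 ⇒ q = 1/2.

3/2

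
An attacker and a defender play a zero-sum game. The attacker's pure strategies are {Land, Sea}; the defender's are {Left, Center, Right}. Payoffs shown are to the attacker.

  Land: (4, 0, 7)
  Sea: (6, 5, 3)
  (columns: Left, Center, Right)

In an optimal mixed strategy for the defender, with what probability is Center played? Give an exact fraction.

Row minima: Land → 0, Sea → 3; maximin = 3.
Column maxima: Left → 6, Center → 5, Right → 7; minimax = 5.
3 ≠ 5, so there is no saddle point; optimal play is mixed.
Left is strictly dominated by Center (it gives the attacker strictly more in every row), so the defender never plays it.
On the remaining 2×2 (Land, Sea vs Center, Right):
Let the attacker play Land with probability p. Expected payoff against Center: 0p + 5(1−p) = −5p + 5; against Right: 7p + 3(1−p) = 4p + 3.
Setting these equal: −5p + 5 = 4p + 3 ⇒ −9p = -2 ⇒ p = 2/9, and the value is (-5)·(2/9) + 5 = 35/9.
For the defender: with q = P(Center), equating Land's and Sea's payoffs gives −7q + 7 = 2q + 3 ⇒ q = 4/9.

4/9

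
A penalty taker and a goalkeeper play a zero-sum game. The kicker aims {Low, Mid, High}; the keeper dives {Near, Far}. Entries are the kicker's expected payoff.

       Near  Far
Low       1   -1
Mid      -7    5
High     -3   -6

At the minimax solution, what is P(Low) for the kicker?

Row minima: Low → -1, Mid → -7, High → -6; maximin = -1.
Column maxima: Near → 1, Far → 5; minimax = 1.
-1 ≠ 1, so there is no saddle point; optimal play is mixed.
High is strictly dominated by Low, so the kicker never plays it.
On the remaining 2×2 (Low, Mid vs Near, Far):
Let the kicker play Low with probability p. Expected payoff against Near: 1p + (-7)(1−p) = 8p − 7; against Far: (-1)p + 5(1−p) = −6p + 5.
Setting these equal: 8p − 7 = −6p + 5 ⇒ 14p = 12 ⇒ p = 6/7, and the value is (8)·(6/7) − 7 = -1/7.
For the keeper: with q = P(Near), equating Low's and Mid's payoffs gives 2q − 1 = −12q + 5 ⇒ q = 3/7.

6/7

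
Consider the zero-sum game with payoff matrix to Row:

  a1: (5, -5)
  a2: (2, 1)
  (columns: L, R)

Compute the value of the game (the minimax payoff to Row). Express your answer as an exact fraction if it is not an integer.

1

Row minima: a1 → -5, a2 → 1; maximin = 1.
Column maxima: L → 5, R → 1; minimax = 1.
Since maximin = minimax = 1, there is a saddle point and the value is 1.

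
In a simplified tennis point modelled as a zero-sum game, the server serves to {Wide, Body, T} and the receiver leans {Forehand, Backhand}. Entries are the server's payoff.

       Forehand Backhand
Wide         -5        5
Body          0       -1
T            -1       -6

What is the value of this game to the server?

-5/11

Row minima: Wide → -5, Body → -1, T → -6; maximin = -1.
Column maxima: Forehand → 0, Backhand → 5; minimax = 0.
-1 ≠ 0, so there is no saddle point; optimal play is mixed.
T is strictly dominated by Body, so the server never plays it.
On the remaining 2×2 (Wide, Body vs Forehand, Backhand):
Let the server play Wide with probability p. Expected payoff against Forehand: (-5)p + 0(1−p) = −5p; against Backhand: 5p + (-1)(1−p) = 6p − 1.
Setting these equal: −5p = 6p − 1 ⇒ −11p = -1 ⇒ p = 1/11, and the value is (-5)·(1/11) = -5/11.
For the receiver: with q = P(Forehand), equating Wide's and Body's payoffs gives −10q + 5 = q − 1 ⇒ q = 6/11.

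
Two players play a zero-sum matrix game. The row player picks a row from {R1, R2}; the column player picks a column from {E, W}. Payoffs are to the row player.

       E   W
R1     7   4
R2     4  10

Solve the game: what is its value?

6

Row minima: R1 → 4, R2 → 4; maximin = 4.
Column maxima: E → 7, W → 10; minimax = 7.
4 ≠ 7, so there is no saddle point; optimal play is mixed.
Let the row player play R1 with probability p. Expected payoff against E: 7p + 4(1−p) = 3p + 4; against W: 4p + 10(1−p) = −6p + 10.
Setting these equal: 3p + 4 = −6p + 10 ⇒ 9p = 6 ⇒ p = 2/3, and the value is (3)·(2/3) + 4 = 6.
For the column player: with q = P(E), equating R1's and R2's payoffs gives 3q + 4 = −6q + 10 ⇒ q = 2/3.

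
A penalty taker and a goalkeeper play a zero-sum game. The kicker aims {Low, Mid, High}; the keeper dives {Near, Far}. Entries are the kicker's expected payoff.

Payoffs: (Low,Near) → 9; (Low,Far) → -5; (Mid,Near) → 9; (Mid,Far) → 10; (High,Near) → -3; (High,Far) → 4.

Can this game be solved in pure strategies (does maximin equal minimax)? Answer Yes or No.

Yes

Row minima: Low → -5, Mid → 9, High → -3; maximin = 9.
Column maxima: Near → 9, Far → 10; minimax = 9.
maximin = minimax = 9, so a saddle point exists.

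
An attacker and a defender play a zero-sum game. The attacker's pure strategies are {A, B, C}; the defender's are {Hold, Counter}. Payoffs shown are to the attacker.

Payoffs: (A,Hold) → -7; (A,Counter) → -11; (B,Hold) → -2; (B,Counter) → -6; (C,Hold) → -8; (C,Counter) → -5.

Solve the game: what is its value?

Row minima: A → -11, B → -6, C → -8; maximin = -6.
Column maxima: Hold → -2, Counter → -5; minimax = -5.
-6 ≠ -5, so there is no saddle point; optimal play is mixed.
A is strictly dominated by B, so the attacker never plays it.
On the remaining 2×2 (B, C vs Hold, Counter):
Let the attacker play B with probability p. Expected payoff against Hold: (-2)p + (-8)(1−p) = 6p − 8; against Counter: (-6)p + (-5)(1−p) = −p − 5.
Setting these equal: 6p − 8 = −p − 5 ⇒ 7p = 3 ⇒ p = 3/7, and the value is (6)·(3/7) − 8 = -38/7.
For the defender: with q = P(Hold), equating B's and C's payoffs gives 4q − 6 = −3q − 5 ⇒ q = 1/7.

-38/7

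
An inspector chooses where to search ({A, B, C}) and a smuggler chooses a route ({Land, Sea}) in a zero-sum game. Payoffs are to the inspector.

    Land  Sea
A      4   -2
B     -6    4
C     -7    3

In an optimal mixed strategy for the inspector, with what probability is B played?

3/8

Row minima: A → -2, B → -6, C → -7; maximin = -2.
Column maxima: Land → 4, Sea → 4; minimax = 4.
-2 ≠ 4, so there is no saddle point; optimal play is mixed.
C is strictly dominated by B, so the inspector never plays it.
On the remaining 2×2 (A, B vs Land, Sea):
Let the inspector play A with probability p. Expected payoff against Land: 4p + (-6)(1−p) = 10p − 6; against Sea: (-2)p + 4(1−p) = −6p + 4.
Setting these equal: 10p − 6 = −6p + 4 ⇒ 16p = 10 ⇒ p = 5/8, and the value is (10)·(5/8) − 6 = 1/4.
For the smuggler: with q = P(Land), equating A's and B's payoffs gives 6q − 2 = −10q + 4 ⇒ q = 3/8.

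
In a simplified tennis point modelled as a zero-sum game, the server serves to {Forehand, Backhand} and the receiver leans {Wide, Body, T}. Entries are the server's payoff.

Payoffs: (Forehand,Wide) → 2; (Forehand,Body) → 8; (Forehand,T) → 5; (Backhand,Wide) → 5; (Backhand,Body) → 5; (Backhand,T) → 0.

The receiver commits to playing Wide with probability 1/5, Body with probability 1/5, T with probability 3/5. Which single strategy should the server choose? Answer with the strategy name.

Forehand

Expected payoff of Forehand: (1/5)·2 + (1/5)·8 + (3/5)·5 = 5.
Expected payoff of Backhand: (1/5)·5 + (1/5)·5 + (3/5)·0 = 2.
The largest is 5, so the server's best response is Forehand.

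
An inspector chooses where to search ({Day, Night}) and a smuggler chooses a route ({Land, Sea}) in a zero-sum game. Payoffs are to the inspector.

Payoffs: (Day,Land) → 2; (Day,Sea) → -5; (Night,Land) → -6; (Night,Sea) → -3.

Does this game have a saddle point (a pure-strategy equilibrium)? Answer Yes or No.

No

Row minima: Day → -5, Night → -6; maximin = -5.
Column maxima: Land → 2, Sea → -3; minimax = -3.
-5 ≠ -3, so no pure-strategy equilibrium exists.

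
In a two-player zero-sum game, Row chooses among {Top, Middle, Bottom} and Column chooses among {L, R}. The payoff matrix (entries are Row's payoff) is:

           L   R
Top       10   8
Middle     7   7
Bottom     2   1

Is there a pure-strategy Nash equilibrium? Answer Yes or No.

Row minima: Top → 8, Middle → 7, Bottom → 1; maximin = 8.
Column maxima: L → 10, R → 8; minimax = 8.
maximin = minimax = 8, so a saddle point exists.

Yes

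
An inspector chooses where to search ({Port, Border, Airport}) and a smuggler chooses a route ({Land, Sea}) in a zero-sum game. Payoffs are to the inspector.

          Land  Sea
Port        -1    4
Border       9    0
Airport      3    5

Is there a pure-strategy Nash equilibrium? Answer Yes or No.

No

Row minima: Port → -1, Border → 0, Airport → 3; maximin = 3.
Column maxima: Land → 9, Sea → 5; minimax = 5.
3 ≠ 5, so no pure-strategy equilibrium exists.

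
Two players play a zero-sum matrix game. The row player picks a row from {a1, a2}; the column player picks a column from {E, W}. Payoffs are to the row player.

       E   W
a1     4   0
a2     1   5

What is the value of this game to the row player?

5/2

Row minima: a1 → 0, a2 → 1; maximin = 1.
Column maxima: E → 4, W → 5; minimax = 4.
1 ≠ 4, so there is no saddle point; optimal play is mixed.
Let the row player play a1 with probability p. Expected payoff against E: 4p + 1(1−p) = 3p + 1; against W: 0p + 5(1−p) = −5p + 5.
Setting these equal: 3p + 1 = −5p + 5 ⇒ 8p = 4 ⇒ p = 1/2, and the value is (3)·(1/2) + 1 = 5/2.
For the column player: with q = P(E), equating a1's and a2's payoffs gives 4q = −4q + 5 ⇒ q = 5/8.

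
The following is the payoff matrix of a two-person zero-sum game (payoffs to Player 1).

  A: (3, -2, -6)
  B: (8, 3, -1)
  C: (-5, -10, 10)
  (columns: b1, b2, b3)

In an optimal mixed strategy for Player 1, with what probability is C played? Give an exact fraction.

Row minima: A → -6, B → -1, C → -10; maximin = -1.
Column maxima: b1 → 8, b2 → 3, b3 → 10; minimax = 3.
-1 ≠ 3, so there is no saddle point; optimal play is mixed.
A is strictly dominated by B, so Player 1 never plays it.
b1 is strictly dominated by b2 (it gives Player 1 strictly more in every row), so Player 2 never plays it.
On the remaining 2×2 (B, C vs b2, b3):
Let Player 1 play B with probability p. Expected payoff against b2: 3p + (-10)(1−p) = 13p − 10; against b3: (-1)p + 10(1−p) = −11p + 10.
Setting these equal: 13p − 10 = −11p + 10 ⇒ 24p = 20 ⇒ p = 5/6, and the value is (13)·(5/6) − 10 = 5/6.
For Player 2: with q = P(b2), equating B's and C's payoffs gives 4q − 1 = −20q + 10 ⇒ q = 11/24.

1/6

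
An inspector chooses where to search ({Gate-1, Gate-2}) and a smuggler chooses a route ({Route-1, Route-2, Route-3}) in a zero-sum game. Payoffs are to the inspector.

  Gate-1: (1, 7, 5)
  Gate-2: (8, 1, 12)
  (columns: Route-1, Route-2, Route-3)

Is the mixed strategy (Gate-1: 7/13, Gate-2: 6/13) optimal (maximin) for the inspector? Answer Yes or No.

Against Route-1 this mix gives (7/13)·1 + (6/13)·8 = 55/13.
Against Route-2 this mix gives (7/13)·7 + (6/13)·1 = 55/13.
Against Route-3 this mix gives (7/13)·5 + (6/13)·12 = 107/13.
All of the smuggler's active replies (Route-1, Route-2) yield 55/13, and no column does worse for the inspector. The mix makes the smuggler indifferent and guarantees 55/13, so it is optimal.

Yes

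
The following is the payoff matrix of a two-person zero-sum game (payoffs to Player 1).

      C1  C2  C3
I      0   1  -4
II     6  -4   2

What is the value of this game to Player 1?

Row minima: I → -4, II → -4; maximin = -4.
Column maxima: C1 → 6, C2 → 1, C3 → 2; minimax = 1.
-4 ≠ 1, so there is no saddle point; optimal play is mixed.
C1 is strictly dominated by C3 (it gives Player 1 strictly more in every row), so Player 2 never plays it.
On the remaining 2×2 (I, II vs C2, C3):
Let Player 1 play I with probability p. Expected payoff against C2: 1p + (-4)(1−p) = 5p − 4; against C3: (-4)p + 2(1−p) = −6p + 2.
Setting these equal: 5p − 4 = −6p + 2 ⇒ 11p = 6 ⇒ p = 6/11, and the value is (5)·(6/11) − 4 = -14/11.
For Player 2: with q = P(C2), equating I's and II's payoffs gives 5q − 4 = −6q + 2 ⇒ q = 6/11.

-14/11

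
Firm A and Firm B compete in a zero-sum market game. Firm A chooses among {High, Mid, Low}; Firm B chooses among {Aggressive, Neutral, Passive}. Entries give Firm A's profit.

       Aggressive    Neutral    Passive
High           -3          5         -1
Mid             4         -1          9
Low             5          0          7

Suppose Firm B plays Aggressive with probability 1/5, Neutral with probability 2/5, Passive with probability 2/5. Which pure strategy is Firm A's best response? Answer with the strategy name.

Mid

Expected payoff of High: (1/5)·(-3) + (2/5)·5 + (2/5)·(-1) = 1.
Expected payoff of Mid: (1/5)·4 + (2/5)·(-1) + (2/5)·9 = 4.
Expected payoff of Low: (1/5)·5 + (2/5)·0 + (2/5)·7 = 19/5.
The largest is 4, so Firm A's best response is Mid.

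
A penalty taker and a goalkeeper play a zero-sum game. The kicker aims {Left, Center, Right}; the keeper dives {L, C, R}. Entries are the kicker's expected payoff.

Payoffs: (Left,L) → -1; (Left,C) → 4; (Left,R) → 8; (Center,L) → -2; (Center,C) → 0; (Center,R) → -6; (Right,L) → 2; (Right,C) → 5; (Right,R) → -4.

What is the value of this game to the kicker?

Row minima: Left → -1, Center → -6, Right → -4; maximin = -1.
Column maxima: L → 2, C → 5, R → 8; minimax = 2.
-1 ≠ 2, so there is no saddle point; optimal play is mixed.
Center is strictly dominated by Left, so the kicker never plays it.
C is strictly dominated by L (it gives the kicker strictly more in every row), so the keeper never plays it.
On the remaining 2×2 (Left, Right vs L, R):
Let the kicker play Left with probability p. Expected payoff against L: (-1)p + 2(1−p) = −3p + 2; against R: 8p + (-4)(1−p) = 12p − 4.
Setting these equal: −3p + 2 = 12p − 4 ⇒ −15p = -6 ⇒ p = 2/5, and the value is (-3)·(2/5) + 2 = 4/5.
For the keeper: with q = P(L), equating Left's and Right's payoffs gives −9q + 8 = 6q − 4 ⇒ q = 4/5.

4/5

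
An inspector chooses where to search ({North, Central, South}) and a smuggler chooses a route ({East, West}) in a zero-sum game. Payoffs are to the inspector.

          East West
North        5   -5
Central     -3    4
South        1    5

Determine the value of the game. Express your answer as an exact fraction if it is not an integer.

Row minima: North → -5, Central → -3, South → 1; maximin = 1.
Column maxima: East → 5, West → 5; minimax = 5.
1 ≠ 5, so there is no saddle point; optimal play is mixed.
Central is strictly dominated by South, so the inspector never plays it.
On the remaining 2×2 (North, South vs East, West):
Let the inspector play North with probability p. Expected payoff against East: 5p + 1(1−p) = 4p + 1; against West: (-5)p + 5(1−p) = −10p + 5.
Setting these equal: 4p + 1 = −10p + 5 ⇒ 14p = 4 ⇒ p = 2/7, and the value is (4)·(2/7) + 1 = 15/7.
For the smuggler: with q = P(East), equating North's and South's payoffs gives 10q − 5 = −4q + 5 ⇒ q = 5/7.

15/7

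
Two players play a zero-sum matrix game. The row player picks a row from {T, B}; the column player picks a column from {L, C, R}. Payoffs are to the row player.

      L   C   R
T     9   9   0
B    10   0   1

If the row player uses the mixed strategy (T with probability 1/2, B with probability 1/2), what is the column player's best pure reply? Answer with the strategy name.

If the column player plays L, the row player's expected payoff is (1/2)·9 + (1/2)·10 = 19/2.
If the column player plays C, the row player's expected payoff is (1/2)·9 + (1/2)·0 = 9/2.
If the column player plays R, the row player's expected payoff is (1/2)·0 + (1/2)·1 = 1/2.
The column player minimizes the row player's payoff; the smallest is 1/2, so the best response is R.

R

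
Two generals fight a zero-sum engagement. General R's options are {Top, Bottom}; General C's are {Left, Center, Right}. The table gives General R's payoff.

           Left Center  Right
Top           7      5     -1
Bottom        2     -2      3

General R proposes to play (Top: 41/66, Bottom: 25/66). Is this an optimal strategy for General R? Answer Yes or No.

No

Against Left this mix gives (41/66)·7 + (25/66)·2 = 337/66.
Against Center this mix gives (41/66)·5 + (25/66)·(-2) = 155/66.
Against Right this mix gives (41/66)·(-1) + (25/66)·3 = 17/33.
General C will play Right, holding General R to 17/33. Shifting weight toward the row that does better against Right would raise this floor (the equalizing mix achieves 13/11 against both Right and Center), so the proposed strategy is not optimal.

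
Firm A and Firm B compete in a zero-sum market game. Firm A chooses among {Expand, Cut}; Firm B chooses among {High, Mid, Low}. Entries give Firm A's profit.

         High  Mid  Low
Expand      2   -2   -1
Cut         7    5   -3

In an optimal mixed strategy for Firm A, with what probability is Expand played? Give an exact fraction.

8/9

Row minima: Expand → -2, Cut → -3; maximin = -2.
Column maxima: High → 7, Mid → 5, Low → -1; minimax = -1.
-2 ≠ -1, so there is no saddle point; optimal play is mixed.
High is strictly dominated by Mid (it gives Firm A strictly more in every row), so Firm B never plays it.
On the remaining 2×2 (Expand, Cut vs Mid, Low):
Let Firm A play Expand with probability p. Expected payoff against Mid: (-2)p + 5(1−p) = −7p + 5; against Low: (-1)p + (-3)(1−p) = 2p − 3.
Setting these equal: −7p + 5 = 2p − 3 ⇒ −9p = -8 ⇒ p = 8/9, and the value is (-7)·(8/9) + 5 = -11/9.
For Firm B: with q = P(Mid), equating Expand's and Cut's payoffs gives −q − 1 = 8q − 3 ⇒ q = 2/9.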